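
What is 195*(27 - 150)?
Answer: -23985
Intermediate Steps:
195*(27 - 150) = 195*(-123) = -23985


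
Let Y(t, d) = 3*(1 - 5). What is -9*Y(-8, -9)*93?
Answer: 10044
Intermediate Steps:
Y(t, d) = -12 (Y(t, d) = 3*(-4) = -12)
-9*Y(-8, -9)*93 = -9*(-12)*93 = 108*93 = 10044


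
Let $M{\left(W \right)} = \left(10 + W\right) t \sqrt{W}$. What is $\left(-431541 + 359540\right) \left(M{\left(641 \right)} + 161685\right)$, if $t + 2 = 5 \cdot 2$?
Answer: $-11641481685 - 374981208 \sqrt{641} \approx -2.1135 \cdot 10^{10}$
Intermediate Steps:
$t = 8$ ($t = -2 + 5 \cdot 2 = -2 + 10 = 8$)
$M{\left(W \right)} = \sqrt{W} \left(80 + 8 W\right)$ ($M{\left(W \right)} = \left(10 + W\right) 8 \sqrt{W} = \left(80 + 8 W\right) \sqrt{W} = \sqrt{W} \left(80 + 8 W\right)$)
$\left(-431541 + 359540\right) \left(M{\left(641 \right)} + 161685\right) = \left(-431541 + 359540\right) \left(8 \sqrt{641} \left(10 + 641\right) + 161685\right) = - 72001 \left(8 \sqrt{641} \cdot 651 + 161685\right) = - 72001 \left(5208 \sqrt{641} + 161685\right) = - 72001 \left(161685 + 5208 \sqrt{641}\right) = -11641481685 - 374981208 \sqrt{641}$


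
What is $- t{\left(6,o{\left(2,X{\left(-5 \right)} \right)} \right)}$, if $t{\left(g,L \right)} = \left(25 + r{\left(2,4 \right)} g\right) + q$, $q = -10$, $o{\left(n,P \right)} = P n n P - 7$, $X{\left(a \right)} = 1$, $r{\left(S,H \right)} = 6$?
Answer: $-51$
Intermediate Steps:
$o{\left(n,P \right)} = -7 + P^{2} n^{2}$ ($o{\left(n,P \right)} = P n^{2} P - 7 = P^{2} n^{2} - 7 = -7 + P^{2} n^{2}$)
$t{\left(g,L \right)} = 15 + 6 g$ ($t{\left(g,L \right)} = \left(25 + 6 g\right) - 10 = 15 + 6 g$)
$- t{\left(6,o{\left(2,X{\left(-5 \right)} \right)} \right)} = - (15 + 6 \cdot 6) = - (15 + 36) = \left(-1\right) 51 = -51$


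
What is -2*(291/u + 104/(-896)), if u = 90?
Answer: -5237/840 ≈ -6.2345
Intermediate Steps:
-2*(291/u + 104/(-896)) = -2*(291/90 + 104/(-896)) = -2*(291*(1/90) + 104*(-1/896)) = -2*(97/30 - 13/112) = -2*5237/1680 = -5237/840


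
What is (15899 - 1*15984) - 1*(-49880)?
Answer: 49795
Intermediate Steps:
(15899 - 1*15984) - 1*(-49880) = (15899 - 15984) + 49880 = -85 + 49880 = 49795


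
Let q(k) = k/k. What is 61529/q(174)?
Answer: 61529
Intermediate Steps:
q(k) = 1
61529/q(174) = 61529/1 = 61529*1 = 61529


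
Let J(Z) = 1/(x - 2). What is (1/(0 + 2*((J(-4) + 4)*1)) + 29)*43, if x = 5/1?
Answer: 32551/26 ≈ 1252.0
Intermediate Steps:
x = 5 (x = 5*1 = 5)
J(Z) = ⅓ (J(Z) = 1/(5 - 2) = 1/3 = ⅓)
(1/(0 + 2*((J(-4) + 4)*1)) + 29)*43 = (1/(0 + 2*((⅓ + 4)*1)) + 29)*43 = (1/(0 + 2*((13/3)*1)) + 29)*43 = (1/(0 + 2*(13/3)) + 29)*43 = (1/(0 + 26/3) + 29)*43 = (1/(26/3) + 29)*43 = (3/26 + 29)*43 = (757/26)*43 = 32551/26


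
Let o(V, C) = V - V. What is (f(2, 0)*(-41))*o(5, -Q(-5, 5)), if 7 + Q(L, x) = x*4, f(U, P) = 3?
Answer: 0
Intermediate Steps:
Q(L, x) = -7 + 4*x (Q(L, x) = -7 + x*4 = -7 + 4*x)
o(V, C) = 0
(f(2, 0)*(-41))*o(5, -Q(-5, 5)) = (3*(-41))*0 = -123*0 = 0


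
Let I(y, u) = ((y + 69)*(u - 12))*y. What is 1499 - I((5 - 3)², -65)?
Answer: 23983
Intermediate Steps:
I(y, u) = y*(-12 + u)*(69 + y) (I(y, u) = ((69 + y)*(-12 + u))*y = ((-12 + u)*(69 + y))*y = y*(-12 + u)*(69 + y))
1499 - I((5 - 3)², -65) = 1499 - (5 - 3)²*(-828 - 12*(5 - 3)² + 69*(-65) - 65*(5 - 3)²) = 1499 - 2²*(-828 - 12*2² - 4485 - 65*2²) = 1499 - 4*(-828 - 12*4 - 4485 - 65*4) = 1499 - 4*(-828 - 48 - 4485 - 260) = 1499 - 4*(-5621) = 1499 - 1*(-22484) = 1499 + 22484 = 23983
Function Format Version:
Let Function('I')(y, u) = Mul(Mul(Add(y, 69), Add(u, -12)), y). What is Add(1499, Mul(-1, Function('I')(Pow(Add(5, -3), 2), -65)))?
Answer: 23983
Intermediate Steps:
Function('I')(y, u) = Mul(y, Add(-12, u), Add(69, y)) (Function('I')(y, u) = Mul(Mul(Add(69, y), Add(-12, u)), y) = Mul(Mul(Add(-12, u), Add(69, y)), y) = Mul(y, Add(-12, u), Add(69, y)))
Add(1499, Mul(-1, Function('I')(Pow(Add(5, -3), 2), -65))) = Add(1499, Mul(-1, Mul(Pow(Add(5, -3), 2), Add(-828, Mul(-12, Pow(Add(5, -3), 2)), Mul(69, -65), Mul(-65, Pow(Add(5, -3), 2)))))) = Add(1499, Mul(-1, Mul(Pow(2, 2), Add(-828, Mul(-12, Pow(2, 2)), -4485, Mul(-65, Pow(2, 2)))))) = Add(1499, Mul(-1, Mul(4, Add(-828, Mul(-12, 4), -4485, Mul(-65, 4))))) = Add(1499, Mul(-1, Mul(4, Add(-828, -48, -4485, -260)))) = Add(1499, Mul(-1, Mul(4, -5621))) = Add(1499, Mul(-1, -22484)) = Add(1499, 22484) = 23983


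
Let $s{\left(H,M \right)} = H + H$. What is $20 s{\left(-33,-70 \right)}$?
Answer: $-1320$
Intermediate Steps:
$s{\left(H,M \right)} = 2 H$
$20 s{\left(-33,-70 \right)} = 20 \cdot 2 \left(-33\right) = 20 \left(-66\right) = -1320$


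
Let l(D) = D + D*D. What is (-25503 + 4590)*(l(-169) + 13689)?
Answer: -880039953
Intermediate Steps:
l(D) = D + D²
(-25503 + 4590)*(l(-169) + 13689) = (-25503 + 4590)*(-169*(1 - 169) + 13689) = -20913*(-169*(-168) + 13689) = -20913*(28392 + 13689) = -20913*42081 = -880039953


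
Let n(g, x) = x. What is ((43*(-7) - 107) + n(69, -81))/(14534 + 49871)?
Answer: -489/64405 ≈ -0.0075926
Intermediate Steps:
((43*(-7) - 107) + n(69, -81))/(14534 + 49871) = ((43*(-7) - 107) - 81)/(14534 + 49871) = ((-301 - 107) - 81)/64405 = (-408 - 81)*(1/64405) = -489*1/64405 = -489/64405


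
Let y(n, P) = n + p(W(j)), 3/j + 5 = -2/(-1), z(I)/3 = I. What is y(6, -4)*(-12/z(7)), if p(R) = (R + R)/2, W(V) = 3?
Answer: -36/7 ≈ -5.1429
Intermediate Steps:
z(I) = 3*I
j = -1 (j = 3/(-5 - 2/(-1)) = 3/(-5 - 2*(-1)) = 3/(-5 + 2) = 3/(-3) = 3*(-⅓) = -1)
p(R) = R (p(R) = (2*R)*(½) = R)
y(n, P) = 3 + n (y(n, P) = n + 3 = 3 + n)
y(6, -4)*(-12/z(7)) = (3 + 6)*(-12/(3*7)) = 9*(-12/21) = 9*(-12*1/21) = 9*(-4/7) = -36/7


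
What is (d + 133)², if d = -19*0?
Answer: 17689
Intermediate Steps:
d = 0
(d + 133)² = (0 + 133)² = 133² = 17689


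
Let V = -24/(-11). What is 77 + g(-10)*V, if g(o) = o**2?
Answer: 3247/11 ≈ 295.18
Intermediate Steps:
V = 24/11 (V = -24*(-1/11) = 24/11 ≈ 2.1818)
77 + g(-10)*V = 77 + (-10)**2*(24/11) = 77 + 100*(24/11) = 77 + 2400/11 = 3247/11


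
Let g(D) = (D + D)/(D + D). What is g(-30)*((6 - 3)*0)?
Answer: 0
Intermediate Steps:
g(D) = 1 (g(D) = (2*D)/((2*D)) = (2*D)*(1/(2*D)) = 1)
g(-30)*((6 - 3)*0) = 1*((6 - 3)*0) = 1*(3*0) = 1*0 = 0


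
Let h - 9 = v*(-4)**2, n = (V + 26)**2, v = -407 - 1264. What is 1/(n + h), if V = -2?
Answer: -1/26151 ≈ -3.8239e-5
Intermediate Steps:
v = -1671
n = 576 (n = (-2 + 26)**2 = 24**2 = 576)
h = -26727 (h = 9 - 1671*(-4)**2 = 9 - 1671*16 = 9 - 26736 = -26727)
1/(n + h) = 1/(576 - 26727) = 1/(-26151) = -1/26151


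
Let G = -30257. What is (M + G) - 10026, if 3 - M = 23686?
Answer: -63966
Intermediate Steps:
M = -23683 (M = 3 - 1*23686 = 3 - 23686 = -23683)
(M + G) - 10026 = (-23683 - 30257) - 10026 = -53940 - 10026 = -63966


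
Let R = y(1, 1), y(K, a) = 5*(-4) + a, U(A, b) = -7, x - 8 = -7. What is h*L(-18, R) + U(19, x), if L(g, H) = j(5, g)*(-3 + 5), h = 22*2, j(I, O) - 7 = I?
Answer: 1049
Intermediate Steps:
x = 1 (x = 8 - 7 = 1)
j(I, O) = 7 + I
y(K, a) = -20 + a
h = 44
R = -19 (R = -20 + 1 = -19)
L(g, H) = 24 (L(g, H) = (7 + 5)*(-3 + 5) = 12*2 = 24)
h*L(-18, R) + U(19, x) = 44*24 - 7 = 1056 - 7 = 1049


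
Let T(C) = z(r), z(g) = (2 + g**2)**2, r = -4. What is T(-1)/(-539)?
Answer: -324/539 ≈ -0.60111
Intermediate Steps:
T(C) = 324 (T(C) = (2 + (-4)**2)**2 = (2 + 16)**2 = 18**2 = 324)
T(-1)/(-539) = 324/(-539) = 324*(-1/539) = -324/539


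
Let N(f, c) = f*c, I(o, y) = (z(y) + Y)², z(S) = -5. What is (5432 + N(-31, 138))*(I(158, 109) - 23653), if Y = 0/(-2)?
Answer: -27266712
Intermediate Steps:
Y = 0 (Y = 0*(-½) = 0)
I(o, y) = 25 (I(o, y) = (-5 + 0)² = (-5)² = 25)
N(f, c) = c*f
(5432 + N(-31, 138))*(I(158, 109) - 23653) = (5432 + 138*(-31))*(25 - 23653) = (5432 - 4278)*(-23628) = 1154*(-23628) = -27266712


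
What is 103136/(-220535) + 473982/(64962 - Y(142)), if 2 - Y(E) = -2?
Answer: 48915056041/7162756265 ≈ 6.8291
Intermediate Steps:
Y(E) = 4 (Y(E) = 2 - 1*(-2) = 2 + 2 = 4)
103136/(-220535) + 473982/(64962 - Y(142)) = 103136/(-220535) + 473982/(64962 - 1*4) = 103136*(-1/220535) + 473982/(64962 - 4) = -103136/220535 + 473982/64958 = -103136/220535 + 473982*(1/64958) = -103136/220535 + 236991/32479 = 48915056041/7162756265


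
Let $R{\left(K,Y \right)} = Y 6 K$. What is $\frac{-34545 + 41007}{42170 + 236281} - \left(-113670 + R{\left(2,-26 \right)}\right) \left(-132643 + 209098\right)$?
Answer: $\frac{269617723988308}{30939} \approx 8.7145 \cdot 10^{9}$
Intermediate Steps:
$R{\left(K,Y \right)} = 6 K Y$ ($R{\left(K,Y \right)} = 6 Y K = 6 K Y$)
$\frac{-34545 + 41007}{42170 + 236281} - \left(-113670 + R{\left(2,-26 \right)}\right) \left(-132643 + 209098\right) = \frac{-34545 + 41007}{42170 + 236281} - \left(-113670 + 6 \cdot 2 \left(-26\right)\right) \left(-132643 + 209098\right) = \frac{6462}{278451} - \left(-113670 - 312\right) 76455 = 6462 \cdot \frac{1}{278451} - \left(-113982\right) 76455 = \frac{718}{30939} - -8714493810 = \frac{718}{30939} + 8714493810 = \frac{269617723988308}{30939}$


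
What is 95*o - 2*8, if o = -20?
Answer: -1916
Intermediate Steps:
95*o - 2*8 = 95*(-20) - 2*8 = -1900 - 16 = -1916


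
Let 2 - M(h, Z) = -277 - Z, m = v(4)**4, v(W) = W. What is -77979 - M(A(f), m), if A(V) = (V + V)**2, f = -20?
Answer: -78514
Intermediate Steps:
A(V) = 4*V**2 (A(V) = (2*V)**2 = 4*V**2)
m = 256 (m = 4**4 = 256)
M(h, Z) = 279 + Z (M(h, Z) = 2 - (-277 - Z) = 2 + (277 + Z) = 279 + Z)
-77979 - M(A(f), m) = -77979 - (279 + 256) = -77979 - 1*535 = -77979 - 535 = -78514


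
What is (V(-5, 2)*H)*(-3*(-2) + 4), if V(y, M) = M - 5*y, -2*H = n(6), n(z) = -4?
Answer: 540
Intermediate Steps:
H = 2 (H = -½*(-4) = 2)
(V(-5, 2)*H)*(-3*(-2) + 4) = ((2 - 5*(-5))*2)*(-3*(-2) + 4) = ((2 + 25)*2)*(6 + 4) = (27*2)*10 = 54*10 = 540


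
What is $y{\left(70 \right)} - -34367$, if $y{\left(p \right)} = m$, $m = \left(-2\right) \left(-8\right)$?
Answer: $34383$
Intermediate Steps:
$m = 16$
$y{\left(p \right)} = 16$
$y{\left(70 \right)} - -34367 = 16 - -34367 = 16 + 34367 = 34383$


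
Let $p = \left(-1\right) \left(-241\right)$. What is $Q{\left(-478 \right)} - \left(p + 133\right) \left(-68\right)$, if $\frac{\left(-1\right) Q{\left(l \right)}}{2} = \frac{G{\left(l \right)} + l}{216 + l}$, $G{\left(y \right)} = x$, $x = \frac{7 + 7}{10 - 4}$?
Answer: $\frac{9993349}{393} \approx 25428.0$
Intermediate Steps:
$p = 241$
$x = \frac{7}{3}$ ($x = \frac{14}{6} = 14 \cdot \frac{1}{6} = \frac{7}{3} \approx 2.3333$)
$G{\left(y \right)} = \frac{7}{3}$
$Q{\left(l \right)} = - \frac{2 \left(\frac{7}{3} + l\right)}{216 + l}$ ($Q{\left(l \right)} = - 2 \frac{\frac{7}{3} + l}{216 + l} = - \frac{2 \left(\frac{7}{3} + l\right)}{216 + l}$)
$Q{\left(-478 \right)} - \left(p + 133\right) \left(-68\right) = \frac{2 \left(-7 - -1434\right)}{3 \left(216 - 478\right)} - \left(241 + 133\right) \left(-68\right) = \frac{2 \left(-7 + 1434\right)}{3 \left(-262\right)} - 374 \left(-68\right) = \frac{2}{3} \left(- \frac{1}{262}\right) 1427 - -25432 = - \frac{1427}{393} + 25432 = \frac{9993349}{393}$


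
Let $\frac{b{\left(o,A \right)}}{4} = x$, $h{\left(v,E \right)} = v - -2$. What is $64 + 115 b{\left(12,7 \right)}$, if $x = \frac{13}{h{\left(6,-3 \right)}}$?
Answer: $\frac{1623}{2} \approx 811.5$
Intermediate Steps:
$h{\left(v,E \right)} = 2 + v$ ($h{\left(v,E \right)} = v + 2 = 2 + v$)
$x = \frac{13}{8}$ ($x = \frac{13}{2 + 6} = \frac{13}{8} \approx 1.625$)
$b{\left(o,A \right)} = \frac{13}{2}$ ($b{\left(o,A \right)} = 4 \cdot \frac{13}{8} = \frac{13}{2}$)
$64 + 115 b{\left(12,7 \right)} = 64 + 115 \cdot \frac{13}{2} = 64 + \frac{1495}{2} = \frac{1623}{2}$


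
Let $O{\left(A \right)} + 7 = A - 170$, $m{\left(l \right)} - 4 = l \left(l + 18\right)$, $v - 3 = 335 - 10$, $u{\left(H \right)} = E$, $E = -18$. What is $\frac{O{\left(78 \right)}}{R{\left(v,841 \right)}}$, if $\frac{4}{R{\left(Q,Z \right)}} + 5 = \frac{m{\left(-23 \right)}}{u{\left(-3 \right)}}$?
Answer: $\frac{2299}{8} \approx 287.38$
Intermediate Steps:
$u{\left(H \right)} = -18$
$v = 328$ ($v = 3 + \left(335 - 10\right) = 3 + 325 = 328$)
$m{\left(l \right)} = 4 + l \left(18 + l\right)$ ($m{\left(l \right)} = 4 + l \left(l + 18\right) = 4 + l \left(18 + l\right)$)
$O{\left(A \right)} = -177 + A$ ($O{\left(A \right)} = -7 + \left(A - 170\right) = -7 + \left(-170 + A\right) = -177 + A$)
$R{\left(Q,Z \right)} = - \frac{72}{209}$ ($R{\left(Q,Z \right)} = \frac{4}{-5 + \frac{4 + \left(-23\right)^{2} + 18 \left(-23\right)}{-18}} = \frac{4}{-5 + \left(4 + 529 - 414\right) \left(- \frac{1}{18}\right)} = \frac{4}{-5 + 119 \left(- \frac{1}{18}\right)} = \frac{4}{-5 - \frac{119}{18}} = \frac{4}{- \frac{209}{18}} = 4 \left(- \frac{18}{209}\right) = - \frac{72}{209}$)
$\frac{O{\left(78 \right)}}{R{\left(v,841 \right)}} = \frac{-177 + 78}{- \frac{72}{209}} = \left(-99\right) \left(- \frac{209}{72}\right) = \frac{2299}{8}$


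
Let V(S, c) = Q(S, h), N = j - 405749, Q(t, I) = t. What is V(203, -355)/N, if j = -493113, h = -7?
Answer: -203/898862 ≈ -0.00022584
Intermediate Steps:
N = -898862 (N = -493113 - 405749 = -898862)
V(S, c) = S
V(203, -355)/N = 203/(-898862) = 203*(-1/898862) = -203/898862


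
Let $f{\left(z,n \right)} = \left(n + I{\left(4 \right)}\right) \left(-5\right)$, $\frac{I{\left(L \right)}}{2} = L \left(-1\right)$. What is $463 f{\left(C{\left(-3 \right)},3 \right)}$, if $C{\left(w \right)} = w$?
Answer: $11575$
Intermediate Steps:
$I{\left(L \right)} = - 2 L$ ($I{\left(L \right)} = 2 L \left(-1\right) = 2 \left(- L\right) = - 2 L$)
$f{\left(z,n \right)} = 40 - 5 n$ ($f{\left(z,n \right)} = \left(n - 8\right) \left(-5\right) = \left(-8 + n\right) \left(-5\right) = 40 - 5 n$)
$463 f{\left(C{\left(-3 \right)},3 \right)} = 463 \left(40 - 15\right) = 463 \cdot 25 = 11575$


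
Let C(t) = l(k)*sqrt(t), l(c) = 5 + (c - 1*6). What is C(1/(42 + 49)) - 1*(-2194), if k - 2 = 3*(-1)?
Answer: 2194 - 2*sqrt(91)/91 ≈ 2193.8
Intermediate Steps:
k = -1 (k = 2 + 3*(-1) = 2 - 3 = -1)
l(c) = -1 + c (l(c) = 5 + (c - 6) = 5 + (-6 + c) = -1 + c)
C(t) = -2*sqrt(t) (C(t) = (-1 - 1)*sqrt(t) = -2*sqrt(t))
C(1/(42 + 49)) - 1*(-2194) = -2/sqrt(42 + 49) - 1*(-2194) = -2*sqrt(91)/91 + 2194 = 2194 - 2*sqrt(91)/91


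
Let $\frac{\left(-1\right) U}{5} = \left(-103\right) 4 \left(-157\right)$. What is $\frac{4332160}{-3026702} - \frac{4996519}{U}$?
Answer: $\frac{980133347367}{69921140060} \approx 14.018$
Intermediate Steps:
$U = -323420$ ($U = - 5 \left(-103\right) 4 \left(-157\right) = - 5 \left(\left(-412\right) \left(-157\right)\right) = \left(-5\right) 64684 = -323420$)
$\frac{4332160}{-3026702} - \frac{4996519}{U} = \frac{4332160}{-3026702} - \frac{4996519}{-323420} = 4332160 \left(- \frac{1}{3026702}\right) - - \frac{4996519}{323420} = - \frac{309440}{216193} + \frac{4996519}{323420} = \frac{980133347367}{69921140060}$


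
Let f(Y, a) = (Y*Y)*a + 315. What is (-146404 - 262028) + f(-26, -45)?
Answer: -438537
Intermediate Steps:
f(Y, a) = 315 + a*Y**2 (f(Y, a) = Y**2*a + 315 = a*Y**2 + 315 = 315 + a*Y**2)
(-146404 - 262028) + f(-26, -45) = (-146404 - 262028) + (315 - 45*(-26)**2) = -408432 + (315 - 45*676) = -408432 + (315 - 30420) = -408432 - 30105 = -438537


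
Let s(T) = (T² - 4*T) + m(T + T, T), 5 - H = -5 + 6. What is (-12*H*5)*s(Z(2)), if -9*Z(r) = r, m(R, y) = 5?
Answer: -38480/27 ≈ -1425.2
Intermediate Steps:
Z(r) = -r/9
H = 4 (H = 5 - (-5 + 6) = 5 - 1*1 = 5 - 1 = 4)
s(T) = 5 + T² - 4*T (s(T) = (T² - 4*T) + 5 = 5 + T² - 4*T)
(-12*H*5)*s(Z(2)) = (-48*5)*(5 + (-⅑*2)² - (-4)*2/9) = (-12*20)*(5 + (-2/9)² - 4*(-2/9)) = -240*(5 + 4/81 + 8/9) = -240*481/81 = -38480/27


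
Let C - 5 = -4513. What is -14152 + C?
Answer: -18660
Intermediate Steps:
C = -4508 (C = 5 - 4513 = -4508)
-14152 + C = -14152 - 4508 = -18660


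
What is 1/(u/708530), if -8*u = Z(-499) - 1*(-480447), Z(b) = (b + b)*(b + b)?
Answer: -5668240/1476451 ≈ -3.8391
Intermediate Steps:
Z(b) = 4*b² (Z(b) = (2*b)*(2*b) = 4*b²)
u = -1476451/8 (u = -(4*(-499)² - 1*(-480447))/8 = -(4*249001 + 480447)/8 = -(996004 + 480447)/8 = -⅛*1476451 = -1476451/8 ≈ -1.8456e+5)
1/(u/708530) = 1/(-1476451/8/708530) = 1/(-1476451/8*1/708530) = 1/(-1476451/5668240) = -5668240/1476451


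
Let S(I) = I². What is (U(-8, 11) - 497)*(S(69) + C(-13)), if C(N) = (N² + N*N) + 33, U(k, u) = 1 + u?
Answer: -2489020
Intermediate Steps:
C(N) = 33 + 2*N² (C(N) = (N² + N²) + 33 = 2*N² + 33 = 33 + 2*N²)
(U(-8, 11) - 497)*(S(69) + C(-13)) = ((1 + 11) - 497)*(69² + (33 + 2*(-13)²)) = (12 - 497)*(4761 + (33 + 2*169)) = -485*(4761 + (33 + 338)) = -485*(4761 + 371) = -485*5132 = -2489020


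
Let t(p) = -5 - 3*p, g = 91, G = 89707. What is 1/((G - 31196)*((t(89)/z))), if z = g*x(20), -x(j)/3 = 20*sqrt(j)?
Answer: 1365*sqrt(5)/1989374 ≈ 0.0015343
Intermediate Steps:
x(j) = -60*sqrt(j)
z = -10920*sqrt(5) (z = 91*(-120*sqrt(5)) = -10920*sqrt(5) ≈ -24418.)
1/((G - 31196)*((t(89)/z))) = 1/((89707 - 31196)*(((-5 - 3*89)/((-10920*sqrt(5)))))) = 1/(58511*(((-5 - 267)*(-sqrt(5)/54600)))) = 1/(58511*((-(-34)*sqrt(5)/6825))) = 1/(58511*((34*sqrt(5)/6825))) = (1365*sqrt(5)/34)/58511 = 1365*sqrt(5)/1989374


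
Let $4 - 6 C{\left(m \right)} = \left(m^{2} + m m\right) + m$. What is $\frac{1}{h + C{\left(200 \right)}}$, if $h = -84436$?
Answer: $- \frac{1}{97802} \approx -1.0225 \cdot 10^{-5}$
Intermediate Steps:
$C{\left(m \right)} = \frac{2}{3} - \frac{m^{2}}{3} - \frac{m}{6}$ ($C{\left(m \right)} = \frac{2}{3} - \frac{\left(m^{2} + m m\right) + m}{6} = \frac{2}{3} - \frac{\left(m^{2} + m^{2}\right) + m}{6} = \frac{2}{3} - \frac{2 m^{2} + m}{6} = \frac{2}{3} - \frac{m + 2 m^{2}}{6} = \frac{2}{3} - \left(\frac{m^{2}}{3} + \frac{m}{6}\right) = \frac{2}{3} - \frac{m^{2}}{3} - \frac{m}{6}$)
$\frac{1}{h + C{\left(200 \right)}} = \frac{1}{-84436 - \left(\frac{98}{3} + \frac{40000}{3}\right)} = \frac{1}{-84436 - 13366} = \frac{1}{-97802} = - \frac{1}{97802}$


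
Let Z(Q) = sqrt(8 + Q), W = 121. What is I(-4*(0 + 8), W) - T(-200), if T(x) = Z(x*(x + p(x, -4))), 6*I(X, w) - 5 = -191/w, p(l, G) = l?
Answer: 69/121 - 2*sqrt(20002) ≈ -282.29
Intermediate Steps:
I(X, w) = 5/6 - 191/(6*w) (I(X, w) = 5/6 + (-191/w)/6 = 5/6 - 191/(6*w))
T(x) = sqrt(8 + 2*x**2) (T(x) = sqrt(8 + x*(x + x)) = sqrt(8 + x*(2*x)) = sqrt(8 + 2*x**2))
I(-4*(0 + 8), W) - T(-200) = (1/6)*(-191 + 5*121)/121 - sqrt(8 + 2*(-200)**2) = (1/6)*(1/121)*(-191 + 605) - sqrt(8 + 2*40000) = (1/6)*(1/121)*414 - sqrt(8 + 80000) = 69/121 - sqrt(80008) = 69/121 - 2*sqrt(20002)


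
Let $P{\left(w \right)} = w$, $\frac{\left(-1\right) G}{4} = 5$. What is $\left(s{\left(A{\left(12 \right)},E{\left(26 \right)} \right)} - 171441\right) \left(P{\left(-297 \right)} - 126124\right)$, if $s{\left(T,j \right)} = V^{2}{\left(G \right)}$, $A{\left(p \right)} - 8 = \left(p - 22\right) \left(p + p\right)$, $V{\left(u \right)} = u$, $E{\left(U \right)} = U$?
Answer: $21623174261$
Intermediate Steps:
$G = -20$ ($G = \left(-4\right) 5 = -20$)
$A{\left(p \right)} = 8 + 2 p \left(-22 + p\right)$ ($A{\left(p \right)} = 8 + \left(p - 22\right) \left(p + p\right) = 8 + \left(-22 + p\right) 2 p = 8 + 2 p \left(-22 + p\right)$)
$s{\left(T,j \right)} = 400$ ($s{\left(T,j \right)} = \left(-20\right)^{2} = 400$)
$\left(s{\left(A{\left(12 \right)},E{\left(26 \right)} \right)} - 171441\right) \left(P{\left(-297 \right)} - 126124\right) = \left(400 - 171441\right) \left(-297 - 126124\right) = \left(-171041\right) \left(-126421\right) = 21623174261$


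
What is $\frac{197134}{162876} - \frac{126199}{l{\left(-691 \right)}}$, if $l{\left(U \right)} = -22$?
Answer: $\frac{367127237}{63987} \approx 5737.5$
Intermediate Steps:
$\frac{197134}{162876} - \frac{126199}{l{\left(-691 \right)}} = \frac{197134}{162876} - \frac{126199}{-22} = 197134 \cdot \frac{1}{162876} - - \frac{126199}{22} = \frac{14081}{11634} + \frac{126199}{22} = \frac{367127237}{63987}$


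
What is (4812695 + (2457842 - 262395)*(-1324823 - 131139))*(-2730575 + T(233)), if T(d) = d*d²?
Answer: -31705150070355189078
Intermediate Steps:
T(d) = d³
(4812695 + (2457842 - 262395)*(-1324823 - 131139))*(-2730575 + T(233)) = (4812695 + (2457842 - 262395)*(-1324823 - 131139))*(-2730575 + 233³) = (4812695 + 2195447*(-1455962))*(-2730575 + 12649337) = (4812695 - 3196487405014)*9918762 = -3196482592319*9918762 = -31705150070355189078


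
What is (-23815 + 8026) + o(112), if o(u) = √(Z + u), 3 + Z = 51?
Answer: -15789 + 4*√10 ≈ -15776.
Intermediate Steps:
Z = 48 (Z = -3 + 51 = 48)
o(u) = √(48 + u)
(-23815 + 8026) + o(112) = (-23815 + 8026) + √(48 + 112) = -15789 + √160 = -15789 + 4*√10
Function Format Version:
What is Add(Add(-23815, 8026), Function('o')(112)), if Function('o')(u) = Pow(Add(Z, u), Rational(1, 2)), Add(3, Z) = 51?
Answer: Add(-15789, Mul(4, Pow(10, Rational(1, 2)))) ≈ -15776.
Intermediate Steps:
Z = 48 (Z = Add(-3, 51) = 48)
Function('o')(u) = Pow(Add(48, u), Rational(1, 2))
Add(Add(-23815, 8026), Function('o')(112)) = Add(Add(-23815, 8026), Pow(Add(48, 112), Rational(1, 2))) = Add(-15789, Pow(160, Rational(1, 2))) = Add(-15789, Mul(4, Pow(10, Rational(1, 2))))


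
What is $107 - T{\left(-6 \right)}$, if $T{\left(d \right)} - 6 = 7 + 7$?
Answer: $87$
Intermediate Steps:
$T{\left(d \right)} = 20$ ($T{\left(d \right)} = 6 + \left(7 + 7\right) = 6 + 14 = 20$)
$107 - T{\left(-6 \right)} = 107 - 20 = 87$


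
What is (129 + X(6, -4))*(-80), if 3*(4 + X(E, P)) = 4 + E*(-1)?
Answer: -29840/3 ≈ -9946.7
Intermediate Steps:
X(E, P) = -8/3 - E/3 (X(E, P) = -4 + (4 + E*(-1))/3 = -4 + (4 - E)/3 = -4 + (4/3 - E/3) = -8/3 - E/3)
(129 + X(6, -4))*(-80) = (129 + (-8/3 - ⅓*6))*(-80) = (129 + (-8/3 - 2))*(-80) = (129 - 14/3)*(-80) = (373/3)*(-80) = -29840/3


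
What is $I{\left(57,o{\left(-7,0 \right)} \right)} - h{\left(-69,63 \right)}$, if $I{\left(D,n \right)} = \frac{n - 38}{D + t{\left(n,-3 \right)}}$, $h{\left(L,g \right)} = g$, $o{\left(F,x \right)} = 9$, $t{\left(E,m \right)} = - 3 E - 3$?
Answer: $- \frac{1730}{27} \approx -64.074$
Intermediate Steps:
$t{\left(E,m \right)} = -3 - 3 E$
$I{\left(D,n \right)} = \frac{-38 + n}{-3 + D - 3 n}$ ($I{\left(D,n \right)} = \frac{n - 38}{D - \left(3 + 3 n\right)} = \frac{-38 + n}{-3 + D - 3 n}$)
$I{\left(57,o{\left(-7,0 \right)} \right)} - h{\left(-69,63 \right)} = \frac{38 - 9}{3 - 57 + 3 \cdot 9} - 63 = \frac{38 - 9}{3 - 57 + 27} - 63 = \frac{1}{-27} \cdot 29 - 63 = \left(- \frac{1}{27}\right) 29 - 63 = - \frac{29}{27} - 63 = - \frac{1730}{27}$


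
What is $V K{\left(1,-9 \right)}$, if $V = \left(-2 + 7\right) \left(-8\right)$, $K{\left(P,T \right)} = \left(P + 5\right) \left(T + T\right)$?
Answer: $4320$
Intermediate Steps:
$K{\left(P,T \right)} = 2 T \left(5 + P\right)$ ($K{\left(P,T \right)} = \left(5 + P\right) 2 T = 2 T \left(5 + P\right)$)
$V = -40$ ($V = 5 \left(-8\right) = -40$)
$V K{\left(1,-9 \right)} = - 40 \cdot 2 \left(-9\right) \left(5 + 1\right) = - 40 \cdot 2 \left(-9\right) 6 = \left(-40\right) \left(-108\right) = 4320$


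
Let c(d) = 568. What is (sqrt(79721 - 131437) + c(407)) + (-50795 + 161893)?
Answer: 111666 + 2*I*sqrt(12929) ≈ 1.1167e+5 + 227.41*I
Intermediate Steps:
(sqrt(79721 - 131437) + c(407)) + (-50795 + 161893) = (sqrt(79721 - 131437) + 568) + (-50795 + 161893) = (sqrt(-51716) + 568) + 111098 = (2*I*sqrt(12929) + 568) + 111098 = (568 + 2*I*sqrt(12929)) + 111098 = 111666 + 2*I*sqrt(12929)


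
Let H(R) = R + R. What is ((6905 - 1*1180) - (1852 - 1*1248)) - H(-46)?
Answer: 5213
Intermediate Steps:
H(R) = 2*R
((6905 - 1*1180) - (1852 - 1*1248)) - H(-46) = ((6905 - 1*1180) - (1852 - 1*1248)) - 2*(-46) = ((6905 - 1180) - (1852 - 1248)) - 1*(-92) = (5725 - 1*604) + 92 = (5725 - 604) + 92 = 5121 + 92 = 5213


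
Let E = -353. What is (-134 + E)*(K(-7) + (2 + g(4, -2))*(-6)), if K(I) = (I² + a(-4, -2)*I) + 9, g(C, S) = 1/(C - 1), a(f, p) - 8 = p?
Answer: -974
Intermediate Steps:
a(f, p) = 8 + p
g(C, S) = 1/(-1 + C)
K(I) = 9 + I² + 6*I (K(I) = (I² + (8 - 2)*I) + 9 = (I² + 6*I) + 9 = 9 + I² + 6*I)
(-134 + E)*(K(-7) + (2 + g(4, -2))*(-6)) = (-134 - 353)*((9 + (-7)² + 6*(-7)) + (2 + 1/(-1 + 4))*(-6)) = -487*((9 + 49 - 42) + (2 + 1/3)*(-6)) = -487*(16 + (2 + ⅓)*(-6)) = -487*(16 + (7/3)*(-6)) = -487*(16 - 14) = -487*2 = -974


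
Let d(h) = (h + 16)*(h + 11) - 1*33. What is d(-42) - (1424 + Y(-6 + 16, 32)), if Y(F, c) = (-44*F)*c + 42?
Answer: 13387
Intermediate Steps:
Y(F, c) = 42 - 44*F*c (Y(F, c) = -44*F*c + 42 = 42 - 44*F*c)
d(h) = -33 + (11 + h)*(16 + h) (d(h) = (16 + h)*(11 + h) - 33 = (11 + h)*(16 + h) - 33 = -33 + (11 + h)*(16 + h))
d(-42) - (1424 + Y(-6 + 16, 32)) = (143 + (-42)² + 27*(-42)) - (1424 + (42 - 44*(-6 + 16)*32)) = (143 + 1764 - 1134) - (1424 + (42 - 44*10*32)) = 773 - (1424 + (42 - 14080)) = 773 - (1424 - 14038) = 773 - 1*(-12614) = 773 + 12614 = 13387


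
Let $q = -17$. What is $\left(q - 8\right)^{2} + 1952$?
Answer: $2577$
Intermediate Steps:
$\left(q - 8\right)^{2} + 1952 = \left(-17 - 8\right)^{2} + 1952 = \left(-25\right)^{2} + 1952 = 625 + 1952 = 2577$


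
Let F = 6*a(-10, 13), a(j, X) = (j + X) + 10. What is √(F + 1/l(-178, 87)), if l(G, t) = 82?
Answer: √524554/82 ≈ 8.8325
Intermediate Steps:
a(j, X) = 10 + X + j (a(j, X) = (X + j) + 10 = 10 + X + j)
F = 78 (F = 6*(10 + 13 - 10) = 6*13 = 78)
√(F + 1/l(-178, 87)) = √(78 + 1/82) = √(6397/82) = √524554/82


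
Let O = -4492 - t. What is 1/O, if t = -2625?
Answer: -1/1867 ≈ -0.00053562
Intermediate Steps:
O = -1867 (O = -4492 - 1*(-2625) = -4492 + 2625 = -1867)
1/O = 1/(-1867) = -1/1867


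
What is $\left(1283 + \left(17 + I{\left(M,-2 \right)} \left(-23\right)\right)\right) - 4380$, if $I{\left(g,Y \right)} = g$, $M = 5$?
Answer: $-3195$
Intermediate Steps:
$\left(1283 + \left(17 + I{\left(M,-2 \right)} \left(-23\right)\right)\right) - 4380 = \left(1283 + \left(17 + 5 \left(-23\right)\right)\right) - 4380 = \left(1283 + \left(17 - 115\right)\right) - 4380 = \left(1283 - 98\right) - 4380 = 1185 - 4380 = -3195$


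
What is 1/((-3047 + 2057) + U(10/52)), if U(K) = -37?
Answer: -1/1027 ≈ -0.00097371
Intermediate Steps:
1/((-3047 + 2057) + U(10/52)) = 1/((-3047 + 2057) - 37) = 1/(-990 - 37) = 1/(-1027) = -1/1027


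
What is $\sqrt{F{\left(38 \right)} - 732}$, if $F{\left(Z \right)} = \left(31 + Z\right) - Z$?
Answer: $i \sqrt{701} \approx 26.476 i$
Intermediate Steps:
$F{\left(Z \right)} = 31$
$\sqrt{F{\left(38 \right)} - 732} = \sqrt{31 - 732} = \sqrt{-701} = i \sqrt{701}$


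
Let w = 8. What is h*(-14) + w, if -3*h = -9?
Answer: -34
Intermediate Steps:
h = 3 (h = -1/3*(-9) = 3)
h*(-14) + w = 3*(-14) + 8 = -42 + 8 = -34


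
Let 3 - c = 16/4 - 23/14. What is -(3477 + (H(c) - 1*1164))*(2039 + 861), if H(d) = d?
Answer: -46966950/7 ≈ -6.7096e+6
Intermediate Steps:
c = 9/14 (c = 3 - (16/4 - 23/14) = 3 - (16*(1/4) - 23*1/14) = 3 - (4 - 23/14) = 3 - 1*33/14 = 3 - 33/14 = 9/14 ≈ 0.64286)
-(3477 + (H(c) - 1*1164))*(2039 + 861) = -(3477 + (9/14 - 1*1164))*(2039 + 861) = -(3477 + (9/14 - 1164))*2900 = -(3477 - 16287/14)*2900 = -32391*2900/14 = -1*46966950/7 = -46966950/7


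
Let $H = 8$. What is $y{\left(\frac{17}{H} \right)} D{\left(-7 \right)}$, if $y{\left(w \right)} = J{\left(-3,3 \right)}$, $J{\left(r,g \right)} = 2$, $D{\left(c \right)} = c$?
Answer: $-14$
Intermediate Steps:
$y{\left(w \right)} = 2$
$y{\left(\frac{17}{H} \right)} D{\left(-7 \right)} = 2 \left(-7\right) = -14$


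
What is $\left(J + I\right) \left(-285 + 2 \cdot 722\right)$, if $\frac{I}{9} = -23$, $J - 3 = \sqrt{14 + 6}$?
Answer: $-236436 + 2318 \sqrt{5} \approx -2.3125 \cdot 10^{5}$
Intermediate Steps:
$J = 3 + 2 \sqrt{5}$ ($J = 3 + \sqrt{14 + 6} = 3 + \sqrt{20} = 3 + 2 \sqrt{5} \approx 7.4721$)
$I = -207$ ($I = 9 \left(-23\right) = -207$)
$\left(J + I\right) \left(-285 + 2 \cdot 722\right) = \left(\left(3 + 2 \sqrt{5}\right) - 207\right) \left(-285 + 2 \cdot 722\right) = \left(-204 + 2 \sqrt{5}\right) \left(-285 + 1444\right) = \left(-204 + 2 \sqrt{5}\right) 1159 = -236436 + 2318 \sqrt{5}$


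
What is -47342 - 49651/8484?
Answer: -57385597/1212 ≈ -47348.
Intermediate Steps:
-47342 - 49651/8484 = -47342 - 1*7093/1212 = -47342 - 7093/1212 = -57385597/1212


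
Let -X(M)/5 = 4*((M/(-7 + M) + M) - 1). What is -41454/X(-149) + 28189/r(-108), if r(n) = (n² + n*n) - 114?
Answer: -34253100889/2698743570 ≈ -12.692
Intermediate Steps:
r(n) = -114 + 2*n² (r(n) = (n² + n²) - 114 = 2*n² - 114 = -114 + 2*n²)
X(M) = 20 - 20*M - 20*M/(-7 + M) (X(M) = -20*((M/(-7 + M) + M) - 1) = -20*((M + M/(-7 + M)) - 1) = -20*(-1 + M + M/(-7 + M)) = -5*(-4 + 4*M + 4*M/(-7 + M)) = 20 - 20*M - 20*M/(-7 + M))
-41454/X(-149) + 28189/r(-108) = -41454*(-7 - 149)/(20*(-7 - 1*(-149)² + 7*(-149))) + 28189/(-114 + 2*(-108)²) = -41454*(-39/(5*(-7 - 1*22201 - 1043))) + 28189/(-114 + 2*11664) = -41454*(-39/(5*(-7 - 22201 - 1043))) + 28189/(-114 + 23328) = -41454/(20*(-1/156)*(-23251)) + 28189/23214 = -41454/116255/39 + 28189*(1/23214) = -41454*39/116255 + 28189/23214 = -1616706/116255 + 28189/23214 = -34253100889/2698743570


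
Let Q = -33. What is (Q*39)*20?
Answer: -25740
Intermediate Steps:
(Q*39)*20 = -33*39*20 = -1287*20 = -25740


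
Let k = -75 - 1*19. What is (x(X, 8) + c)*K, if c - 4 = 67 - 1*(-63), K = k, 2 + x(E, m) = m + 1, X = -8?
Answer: -13254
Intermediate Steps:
x(E, m) = -1 + m (x(E, m) = -2 + (m + 1) = -2 + (1 + m) = -1 + m)
k = -94 (k = -75 - 19 = -94)
K = -94
c = 134 (c = 4 + (67 - 1*(-63)) = 4 + (67 + 63) = 4 + 130 = 134)
(x(X, 8) + c)*K = ((-1 + 8) + 134)*(-94) = (7 + 134)*(-94) = 141*(-94) = -13254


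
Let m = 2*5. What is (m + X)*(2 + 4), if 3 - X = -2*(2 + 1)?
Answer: 114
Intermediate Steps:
m = 10
X = 9 (X = 3 - (-2)*(2 + 1) = 3 - (-2)*3 = 3 - 1*(-6) = 3 + 6 = 9)
(m + X)*(2 + 4) = (10 + 9)*(2 + 4) = 19*6 = 114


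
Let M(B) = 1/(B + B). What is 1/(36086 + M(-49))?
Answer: 98/3536427 ≈ 2.7712e-5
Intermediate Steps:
M(B) = 1/(2*B)
1/(36086 + M(-49)) = 1/(36086 + (1/2)/(-49)) = 1/(36086 + (1/2)*(-1/49)) = 1/(36086 - 1/98) = 1/(3536427/98) = 98/3536427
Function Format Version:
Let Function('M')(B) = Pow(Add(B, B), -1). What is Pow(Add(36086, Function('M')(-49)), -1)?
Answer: Rational(98, 3536427) ≈ 2.7712e-5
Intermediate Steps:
Function('M')(B) = Mul(Rational(1, 2), Pow(B, -1)) (Function('M')(B) = Pow(Mul(2, B), -1) = Mul(Rational(1, 2), Pow(B, -1)))
Pow(Add(36086, Function('M')(-49)), -1) = Pow(Add(36086, Mul(Rational(1, 2), Pow(-49, -1))), -1) = Pow(Add(36086, Mul(Rational(1, 2), Rational(-1, 49))), -1) = Pow(Add(36086, Rational(-1, 98)), -1) = Pow(Rational(3536427, 98), -1) = Rational(98, 3536427)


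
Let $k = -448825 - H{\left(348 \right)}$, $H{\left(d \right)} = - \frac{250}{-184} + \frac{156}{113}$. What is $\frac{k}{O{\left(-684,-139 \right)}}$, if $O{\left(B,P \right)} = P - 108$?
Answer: $\frac{4666013177}{2567812} \approx 1817.1$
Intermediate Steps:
$H{\left(d \right)} = \frac{28477}{10396}$ ($H{\left(d \right)} = \left(-250\right) \left(- \frac{1}{184}\right) + 156 \cdot \frac{1}{113} = \frac{125}{92} + \frac{156}{113} = \frac{28477}{10396}$)
$k = - \frac{4666013177}{10396}$ ($k = -448825 - \frac{28477}{10396} = - \frac{4666013177}{10396} \approx -4.4883 \cdot 10^{5}$)
$O{\left(B,P \right)} = -108 + P$ ($O{\left(B,P \right)} = P - 108 = -108 + P$)
$\frac{k}{O{\left(-684,-139 \right)}} = - \frac{4666013177}{10396 \left(-108 - 139\right)} = - \frac{4666013177}{10396 \left(-247\right)} = \left(- \frac{4666013177}{10396}\right) \left(- \frac{1}{247}\right) = \frac{4666013177}{2567812}$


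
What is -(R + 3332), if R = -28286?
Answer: 24954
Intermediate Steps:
-(R + 3332) = -(-28286 + 3332) = -1*(-24954) = 24954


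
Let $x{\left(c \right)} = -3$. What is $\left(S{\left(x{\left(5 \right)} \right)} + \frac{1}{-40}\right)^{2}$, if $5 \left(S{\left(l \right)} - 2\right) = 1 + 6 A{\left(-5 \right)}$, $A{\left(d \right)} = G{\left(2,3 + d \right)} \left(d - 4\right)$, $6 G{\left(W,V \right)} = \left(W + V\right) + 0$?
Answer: $\frac{7569}{1600} \approx 4.7306$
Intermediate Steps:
$G{\left(W,V \right)} = \frac{V}{6} + \frac{W}{6}$ ($G{\left(W,V \right)} = \frac{\left(W + V\right) + 0}{6} = \frac{\left(V + W\right) + 0}{6} = \frac{V + W}{6} = \frac{V}{6} + \frac{W}{6}$)
$A{\left(d \right)} = \left(-4 + d\right) \left(\frac{5}{6} + \frac{d}{6}\right)$ ($A{\left(d \right)} = \left(\frac{3 + d}{6} + \frac{1}{6} \cdot 2\right) \left(d - 4\right) = \left(\left(\frac{1}{2} + \frac{d}{6}\right) + \frac{1}{3}\right) \left(-4 + d\right) = \left(\frac{5}{6} + \frac{d}{6}\right) \left(-4 + d\right) = \left(-4 + d\right) \left(\frac{5}{6} + \frac{d}{6}\right)$)
$S{\left(l \right)} = \frac{11}{5}$ ($S{\left(l \right)} = 2 + \frac{1 + 6 \frac{\left(-4 - 5\right) \left(5 - 5\right)}{6}}{5} = 2 + \frac{1 + 6 \cdot \frac{1}{6} \left(-9\right) 0}{5} = 2 + \frac{1 + 6 \cdot 0}{5} = 2 + \frac{1 + 0}{5} = 2 + \frac{1}{5} \cdot 1 = 2 + \frac{1}{5} = \frac{11}{5}$)
$\left(S{\left(x{\left(5 \right)} \right)} + \frac{1}{-40}\right)^{2} = \left(\frac{11}{5} + \frac{1}{-40}\right)^{2} = \left(\frac{11}{5} - \frac{1}{40}\right)^{2} = \left(\frac{87}{40}\right)^{2} = \frac{7569}{1600}$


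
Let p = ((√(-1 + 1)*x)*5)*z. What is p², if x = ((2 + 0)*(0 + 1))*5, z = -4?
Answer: 0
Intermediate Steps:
x = 10 (x = (2*1)*5 = 2*5 = 10)
p = 0 (p = ((√(-1 + 1)*10)*5)*(-4) = ((√0*10)*5)*(-4) = ((0*10)*5)*(-4) = (0*5)*(-4) = 0*(-4) = 0)
p² = 0² = 0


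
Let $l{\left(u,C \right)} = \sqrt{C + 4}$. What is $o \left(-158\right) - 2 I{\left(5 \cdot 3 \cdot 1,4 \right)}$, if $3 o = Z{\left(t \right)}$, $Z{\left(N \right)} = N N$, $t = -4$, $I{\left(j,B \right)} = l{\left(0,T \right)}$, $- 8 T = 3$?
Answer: $- \frac{2528}{3} - \frac{\sqrt{58}}{2} \approx -846.47$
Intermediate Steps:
$T = - \frac{3}{8}$ ($T = \left(- \frac{1}{8}\right) 3 = - \frac{3}{8} \approx -0.375$)
$l{\left(u,C \right)} = \sqrt{4 + C}$
$I{\left(j,B \right)} = \frac{\sqrt{58}}{4}$ ($I{\left(j,B \right)} = \sqrt{4 - \frac{3}{8}} = \sqrt{\frac{29}{8}} = \frac{\sqrt{58}}{4}$)
$Z{\left(N \right)} = N^{2}$
$o = \frac{16}{3}$ ($o = \frac{\left(-4\right)^{2}}{3} = \frac{1}{3} \cdot 16 = \frac{16}{3} \approx 5.3333$)
$o \left(-158\right) - 2 I{\left(5 \cdot 3 \cdot 1,4 \right)} = \frac{16}{3} \left(-158\right) - 2 \frac{\sqrt{58}}{4} = - \frac{2528}{3} - \frac{\sqrt{58}}{2}$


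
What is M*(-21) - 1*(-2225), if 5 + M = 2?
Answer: 2288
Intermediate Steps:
M = -3 (M = -5 + 2 = -3)
M*(-21) - 1*(-2225) = -3*(-21) - 1*(-2225) = 63 + 2225 = 2288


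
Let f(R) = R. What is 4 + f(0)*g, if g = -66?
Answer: 4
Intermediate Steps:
4 + f(0)*g = 4 + 0*(-66) = 4 + 0 = 4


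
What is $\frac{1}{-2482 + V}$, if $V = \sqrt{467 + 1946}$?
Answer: $- \frac{2482}{6157911} - \frac{\sqrt{2413}}{6157911} \approx -0.00041104$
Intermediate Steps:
$V = \sqrt{2413} \approx 49.122$
$\frac{1}{-2482 + V} = \frac{1}{-2482 + \sqrt{2413}}$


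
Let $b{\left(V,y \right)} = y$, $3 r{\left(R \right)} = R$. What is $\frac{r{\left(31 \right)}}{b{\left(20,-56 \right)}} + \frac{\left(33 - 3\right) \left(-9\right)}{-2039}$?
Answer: $- \frac{17849}{342552} \approx -0.052106$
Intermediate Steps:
$r{\left(R \right)} = \frac{R}{3}$
$\frac{r{\left(31 \right)}}{b{\left(20,-56 \right)}} + \frac{\left(33 - 3\right) \left(-9\right)}{-2039} = \frac{\frac{1}{3} \cdot 31}{-56} + \frac{\left(33 - 3\right) \left(-9\right)}{-2039} = \frac{31}{3} \left(- \frac{1}{56}\right) + 30 \left(-9\right) \left(- \frac{1}{2039}\right) = - \frac{31}{168} - - \frac{270}{2039} = - \frac{31}{168} + \frac{270}{2039} = - \frac{17849}{342552}$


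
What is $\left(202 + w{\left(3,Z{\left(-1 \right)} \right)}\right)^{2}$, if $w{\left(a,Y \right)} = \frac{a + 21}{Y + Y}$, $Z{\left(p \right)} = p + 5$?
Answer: $42025$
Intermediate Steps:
$Z{\left(p \right)} = 5 + p$
$w{\left(a,Y \right)} = \frac{21 + a}{2 Y}$
$\left(202 + w{\left(3,Z{\left(-1 \right)} \right)}\right)^{2} = \left(202 + \frac{21 + 3}{2 \left(5 - 1\right)}\right)^{2} = \left(202 + \frac{1}{2} \cdot \frac{1}{4} \cdot 24\right)^{2} = \left(202 + 3\right)^{2} = 205^{2} = 42025$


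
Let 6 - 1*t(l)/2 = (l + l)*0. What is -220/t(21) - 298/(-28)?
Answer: -323/42 ≈ -7.6905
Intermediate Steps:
t(l) = 12 (t(l) = 12 - 2*(l + l)*0 = 12 - 2*2*l*0 = 12 - 2*0 = 12 + 0 = 12)
-220/t(21) - 298/(-28) = -220/12 - 298/(-28) = -220*1/12 - 298*(-1/28) = -55/3 + 149/14 = -323/42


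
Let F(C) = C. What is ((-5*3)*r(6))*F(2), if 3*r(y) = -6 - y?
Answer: 120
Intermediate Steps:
r(y) = -2 - y/3 (r(y) = (-6 - y)/3 = -2 - y/3)
((-5*3)*r(6))*F(2) = ((-5*3)*(-2 - ⅓*6))*2 = -15*(-2 - 2)*2 = -15*(-4)*2 = 60*2 = 120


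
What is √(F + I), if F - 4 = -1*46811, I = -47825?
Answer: 2*I*√23658 ≈ 307.62*I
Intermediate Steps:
F = -46807 (F = 4 - 1*46811 = 4 - 46811 = -46807)
√(F + I) = √(-46807 - 47825) = √(-94632) = 2*I*√23658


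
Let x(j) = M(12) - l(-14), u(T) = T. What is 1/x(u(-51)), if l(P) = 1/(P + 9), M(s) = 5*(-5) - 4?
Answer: -5/144 ≈ -0.034722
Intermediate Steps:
M(s) = -29 (M(s) = -25 - 4 = -29)
l(P) = 1/(9 + P)
x(j) = -144/5 (x(j) = -29 - 1/(9 - 14) = -29 - 1/(-5) = -29 - 1*(-⅕) = -29 + ⅕ = -144/5)
1/x(u(-51)) = 1/(-144/5) = -5/144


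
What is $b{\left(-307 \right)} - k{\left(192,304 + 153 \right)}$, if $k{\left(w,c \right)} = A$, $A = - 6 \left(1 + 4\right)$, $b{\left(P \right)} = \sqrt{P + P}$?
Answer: $30 + i \sqrt{614} \approx 30.0 + 24.779 i$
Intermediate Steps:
$b{\left(P \right)} = \sqrt{2} \sqrt{P}$ ($b{\left(P \right)} = \sqrt{2 P} = \sqrt{2} \sqrt{P}$)
$A = -30$ ($A = \left(-6\right) 5 = -30$)
$k{\left(w,c \right)} = -30$
$b{\left(-307 \right)} - k{\left(192,304 + 153 \right)} = \sqrt{2} \sqrt{-307} - -30 = \sqrt{2} i \sqrt{307} + 30 = i \sqrt{614} + 30 = 30 + i \sqrt{614}$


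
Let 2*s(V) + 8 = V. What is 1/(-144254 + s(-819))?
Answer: -2/289335 ≈ -6.9124e-6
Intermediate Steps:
s(V) = -4 + V/2
1/(-144254 + s(-819)) = 1/(-144254 + (-4 + (½)*(-819))) = 1/(-144254 + (-4 - 819/2)) = 1/(-144254 - 827/2) = 1/(-289335/2) = -2/289335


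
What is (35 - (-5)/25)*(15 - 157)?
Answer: -24992/5 ≈ -4998.4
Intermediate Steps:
(35 - (-5)/25)*(15 - 157) = (35 - (-5)/25)*(-142) = (35 - 1*(-⅕))*(-142) = (35 + ⅕)*(-142) = (176/5)*(-142) = -24992/5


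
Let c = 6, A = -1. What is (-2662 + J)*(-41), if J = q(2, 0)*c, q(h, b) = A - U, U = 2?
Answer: 109880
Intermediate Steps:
q(h, b) = -3 (q(h, b) = -1 - 1*2 = -1 - 2 = -3)
J = -18 (J = -3*6 = -18)
(-2662 + J)*(-41) = (-2662 - 18)*(-41) = -2680*(-41) = 109880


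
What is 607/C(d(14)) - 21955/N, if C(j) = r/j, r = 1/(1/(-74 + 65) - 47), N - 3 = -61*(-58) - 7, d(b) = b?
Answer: -4244578921/10602 ≈ -4.0036e+5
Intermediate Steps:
N = 3534 (N = 3 + (-61*(-58) - 7) = 3 + (3538 - 7) = 3 + 3531 = 3534)
r = -9/424 (r = 1/(1/(-9) - 47) = 1/(-⅑ - 47) = 1/(-424/9) = -9/424 ≈ -0.021226)
C(j) = -9/(424*j)
607/C(d(14)) - 21955/N = 607/((-9/424/14)) - 21955/3534 = 607/((-9/424*1/14)) - 21955*1/3534 = 607/(-9/5936) - 21955/3534 = 607*(-5936/9) - 21955/3534 = -3603152/9 - 21955/3534 = -4244578921/10602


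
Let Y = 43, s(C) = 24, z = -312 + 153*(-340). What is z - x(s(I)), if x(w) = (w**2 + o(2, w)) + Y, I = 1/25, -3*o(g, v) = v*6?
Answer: -52903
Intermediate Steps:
o(g, v) = -2*v (o(g, v) = -v*6/3 = -2*v)
z = -52332 (z = -312 - 52020 = -52332)
I = 1/25 ≈ 0.040000
x(w) = 43 + w**2 - 2*w (x(w) = (w**2 - 2*w) + 43 = 43 + w**2 - 2*w)
z - x(s(I)) = -52332 - (43 + 24**2 - 2*24) = -52332 - (43 + 576 - 48) = -52332 - 1*571 = -52332 - 571 = -52903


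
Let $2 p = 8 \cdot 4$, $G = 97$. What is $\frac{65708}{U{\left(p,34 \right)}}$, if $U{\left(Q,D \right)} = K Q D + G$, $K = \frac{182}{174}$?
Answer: $\frac{5716596}{57943} \approx 98.659$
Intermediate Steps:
$K = \frac{91}{87}$ ($K = 182 \cdot \frac{1}{174} = \frac{91}{87} \approx 1.046$)
$p = 16$ ($p = \frac{8 \cdot 4}{2} = \frac{1}{2} \cdot 32 = 16$)
$U{\left(Q,D \right)} = 97 + \frac{91 D Q}{87}$ ($U{\left(Q,D \right)} = \frac{91 Q}{87} D + 97 = \frac{91 D Q}{87} + 97 = 97 + \frac{91 D Q}{87}$)
$\frac{65708}{U{\left(p,34 \right)}} = \frac{65708}{97 + \frac{91}{87} \cdot 34 \cdot 16} = \frac{65708}{97 + \frac{49504}{87}} = \frac{65708}{\frac{57943}{87}} = 65708 \cdot \frac{87}{57943} = \frac{5716596}{57943}$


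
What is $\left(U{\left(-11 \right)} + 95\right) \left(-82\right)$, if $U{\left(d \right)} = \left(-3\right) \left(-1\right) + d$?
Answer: $-7134$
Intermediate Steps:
$U{\left(d \right)} = 3 + d$
$\left(U{\left(-11 \right)} + 95\right) \left(-82\right) = \left(\left(3 - 11\right) + 95\right) \left(-82\right) = \left(-8 + 95\right) \left(-82\right) = 87 \left(-82\right) = -7134$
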